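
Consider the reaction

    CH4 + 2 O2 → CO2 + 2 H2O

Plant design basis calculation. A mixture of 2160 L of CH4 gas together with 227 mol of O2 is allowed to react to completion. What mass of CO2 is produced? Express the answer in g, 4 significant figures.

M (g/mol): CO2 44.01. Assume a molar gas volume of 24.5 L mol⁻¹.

3880 g

n(CH4) = 2160 / 24.5 = 88.16 mol
n(O2) = 227.0 mol
n/ν for CH4 = 88.16/1 = 88.16
n/ν for O2 = 227.0/2 = 113.5
Smallest n/ν is CH4 → limiting reagent.
n(CO2) = (1/1) × 88.16 = 88.16 mol
mass = 88.16 × 44.01 = 3880 g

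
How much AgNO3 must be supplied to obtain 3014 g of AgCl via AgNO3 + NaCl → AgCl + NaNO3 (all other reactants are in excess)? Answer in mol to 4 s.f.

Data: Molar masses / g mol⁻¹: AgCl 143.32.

21.03 mol

n(AgCl) = 3014 / 143.32 = 21.03 mol
n(AgNO3) = (1/1) × 21.03 = 21.03 mol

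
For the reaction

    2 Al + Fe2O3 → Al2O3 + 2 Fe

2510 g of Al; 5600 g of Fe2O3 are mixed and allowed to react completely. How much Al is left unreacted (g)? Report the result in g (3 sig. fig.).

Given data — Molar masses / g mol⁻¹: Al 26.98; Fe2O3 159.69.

618 g

n(Al) = 2510 / 26.98 = 93.03 mol
n(Fe2O3) = 5600 / 159.69 = 35.07 mol
n/ν → Al: 46.52, Fe2O3: 35.07; Fe2O3 is limiting.
Al consumed = (2/1) × 35.07 = 70.14 mol
Al remaining = 93.03 − 70.14 = 22.89 mol
mass = 22.89 × 26.98 = 617.6 g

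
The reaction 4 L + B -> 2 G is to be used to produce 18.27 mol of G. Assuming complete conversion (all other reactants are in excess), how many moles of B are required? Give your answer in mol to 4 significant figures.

9.135 mol

n(G) = 18.27 mol
n(B) = (1/2) × 18.27 = 9.135 mol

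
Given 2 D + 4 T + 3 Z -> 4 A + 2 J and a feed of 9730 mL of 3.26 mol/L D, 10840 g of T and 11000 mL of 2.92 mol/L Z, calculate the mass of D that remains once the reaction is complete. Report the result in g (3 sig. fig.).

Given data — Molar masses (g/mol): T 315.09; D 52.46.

n(D) = 3.26 × 9730/1000 = 31.72 mol
n(T) = 10840 / 315.09 = 34.40 mol
n(Z) = 2.92 × 11000/1000 = 32.12 mol
n/ν for D = 31.72/2 = 15.86
n/ν for T = 34.40/4 = 8.600
n/ν for Z = 32.12/3 = 10.71
Smallest n/ν is T → limiting reagent.
D consumed = (2/4) × 34.40 = 17.20 mol
D remaining = 31.72 − 17.20 = 14.52 mol
mass = 14.52 × 52.46 = 761.7 g

762 g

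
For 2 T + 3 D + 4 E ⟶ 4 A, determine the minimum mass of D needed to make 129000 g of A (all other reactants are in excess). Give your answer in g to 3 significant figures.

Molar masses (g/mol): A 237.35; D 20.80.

n(A) = 129000 / 237.35 = 543.5 mol
n(D) = (3/4) × 543.5 = 407.6 mol
mass = 407.6 × 20.80 = 8478 g

8480 g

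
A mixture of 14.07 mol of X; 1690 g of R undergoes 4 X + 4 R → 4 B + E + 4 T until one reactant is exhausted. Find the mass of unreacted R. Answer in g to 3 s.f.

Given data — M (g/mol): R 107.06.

184 g

n(X) = 14.07 mol
n(R) = 1690 / 107.06 = 15.79 mol
n/ν → X: 3.518, R: 3.948; X is limiting.
R consumed = (4/4) × 14.07 = 14.07 mol
R remaining = 15.79 − 14.07 = 1.720 mol
mass = 1.720 × 107.06 = 184.1 g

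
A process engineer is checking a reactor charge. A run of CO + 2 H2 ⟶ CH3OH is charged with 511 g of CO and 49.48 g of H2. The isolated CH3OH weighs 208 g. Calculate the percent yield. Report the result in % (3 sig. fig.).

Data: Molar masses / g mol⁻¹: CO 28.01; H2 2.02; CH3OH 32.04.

n(CO) = 511.0 / 28.01 = 18.24 mol
n(H2) = 49.48 / 2.02 = 24.50 mol
n/ν for CO = 18.24/1 = 18.24
n/ν for H2 = 24.50/2 = 12.25
Smallest n/ν is H2 → limiting reagent.
theoretical n(CH3OH) = (1/2) × 24.50 = 12.25 mol → 392.5 g
% yield = 208 / 392.5 × 100 = 52.99 %

53.0 %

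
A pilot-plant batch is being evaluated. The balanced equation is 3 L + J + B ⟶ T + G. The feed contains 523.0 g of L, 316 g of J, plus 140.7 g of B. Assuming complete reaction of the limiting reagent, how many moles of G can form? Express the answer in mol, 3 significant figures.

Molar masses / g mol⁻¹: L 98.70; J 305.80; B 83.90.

1.03 mol

n(L) = 523.0 / 98.70 = 5.299 mol
n(J) = 316.0 / 305.80 = 1.033 mol
n(B) = 140.7 / 83.90 = 1.677 mol
n/ν for L = 5.299/3 = 1.766
n/ν for J = 1.033/1 = 1.033
n/ν for B = 1.677/1 = 1.677
Smallest n/ν is J → limiting reagent.
n(G) = (1/1) × 1.033 = 1.033 mol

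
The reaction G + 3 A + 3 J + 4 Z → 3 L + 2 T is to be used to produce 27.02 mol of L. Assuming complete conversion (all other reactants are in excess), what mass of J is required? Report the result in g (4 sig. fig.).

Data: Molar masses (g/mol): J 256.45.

6929 g

n(L) = 27.02 mol
n(J) = (3/3) × 27.02 = 27.02 mol
mass = 27.02 × 256.45 = 6929 g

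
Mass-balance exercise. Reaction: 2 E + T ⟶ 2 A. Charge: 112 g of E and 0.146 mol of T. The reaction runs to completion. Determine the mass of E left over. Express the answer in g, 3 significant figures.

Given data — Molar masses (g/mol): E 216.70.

48.7 g

n(E) = 112.0 / 216.70 = 0.5168 mol
n(T) = 0.1460 mol
n/ν → E: 0.2584, T: 0.1460; T is limiting.
E consumed = (2/1) × 0.1460 = 0.2920 mol
E remaining = 0.5168 − 0.2920 = 0.2248 mol
mass = 0.2248 × 216.70 = 48.71 g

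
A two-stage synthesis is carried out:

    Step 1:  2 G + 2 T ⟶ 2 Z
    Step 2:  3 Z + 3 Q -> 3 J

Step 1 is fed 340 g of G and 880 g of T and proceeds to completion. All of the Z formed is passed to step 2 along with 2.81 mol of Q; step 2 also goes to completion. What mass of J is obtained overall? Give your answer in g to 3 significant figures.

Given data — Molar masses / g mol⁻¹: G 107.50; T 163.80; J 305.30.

Step 1:
n(G) = 340.0 / 107.50 = 3.163 mol
n(T) = 880.0 / 163.80 = 5.372 mol
n/ν for G = 3.163/2 = 1.582
n/ν for T = 5.372/2 = 2.686
Smallest n/ν is G → limiting reagent.
n(Z) produced = (2/2) × 3.163 = 3.163 mol
Step 2:
n(Z) available = 3.163 mol
n(Q) = 2.810 mol
n/ν for Z = 3.163/3 = 1.054
n/ν for Q = 2.810/3 = 0.9367
Smallest n/ν is Q → limiting reagent.
n(J) = (3/3) × 2.810 = 2.810 mol
mass = 2.810 × 305.30 = 857.9 g

858 g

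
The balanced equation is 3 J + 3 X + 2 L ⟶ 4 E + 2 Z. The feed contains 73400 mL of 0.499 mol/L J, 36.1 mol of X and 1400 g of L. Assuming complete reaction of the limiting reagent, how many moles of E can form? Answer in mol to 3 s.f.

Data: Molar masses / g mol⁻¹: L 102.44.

n(J) = 0.499 × 73400/1000 = 36.63 mol
n(X) = 36.10 mol
n(L) = 1400 / 102.44 = 13.67 mol
n/ν → J: 12.21, X: 12.03, L: 6.835; L is limiting.
n(E) = (4/2) × 13.67 = 27.34 mol

27.3 mol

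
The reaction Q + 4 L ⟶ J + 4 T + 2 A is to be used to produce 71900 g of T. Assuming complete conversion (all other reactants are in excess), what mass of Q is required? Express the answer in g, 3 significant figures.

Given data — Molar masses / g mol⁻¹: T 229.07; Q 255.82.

n(T) = 71900 / 229.07 = 313.9 mol
n(Q) = (1/4) × 313.9 = 78.48 mol
mass = 78.48 × 255.82 = 20080 g

20100 g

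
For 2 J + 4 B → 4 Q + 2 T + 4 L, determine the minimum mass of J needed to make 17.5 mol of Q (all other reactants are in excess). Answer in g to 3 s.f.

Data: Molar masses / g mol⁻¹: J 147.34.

1290 g

n(Q) = 17.50 mol
n(J) = (2/4) × 17.50 = 8.750 mol
mass = 8.750 × 147.34 = 1289 g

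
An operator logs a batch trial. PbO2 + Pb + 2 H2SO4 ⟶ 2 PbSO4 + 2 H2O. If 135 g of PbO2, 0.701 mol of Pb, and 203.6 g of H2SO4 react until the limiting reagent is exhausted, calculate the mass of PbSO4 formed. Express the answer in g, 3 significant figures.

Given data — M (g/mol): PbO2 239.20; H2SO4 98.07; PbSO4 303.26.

342 g

n(PbO2) = 135.0 / 239.20 = 0.5644 mol
n(Pb) = 0.7010 mol
n(H2SO4) = 203.6 / 98.07 = 2.076 mol
n/ν → PbO2: 0.5644, Pb: 0.7010, H2SO4: 1.038; PbO2 is limiting.
n(PbSO4) = (2/1) × 0.5644 = 1.129 mol
mass = 1.129 × 303.26 = 342.4 g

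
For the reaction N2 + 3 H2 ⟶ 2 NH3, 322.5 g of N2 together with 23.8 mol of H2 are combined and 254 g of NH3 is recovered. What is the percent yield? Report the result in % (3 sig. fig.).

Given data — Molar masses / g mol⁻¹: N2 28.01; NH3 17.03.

n(N2) = 322.5 / 28.01 = 11.51 mol
n(H2) = 23.80 mol
n/ν → N2: 11.51, H2: 7.933; H2 is limiting.
theoretical n(NH3) = (2/3) × 23.80 = 15.87 mol → 270.3 g
% yield = 254 / 270.3 × 100 = 93.97 %

94.0 %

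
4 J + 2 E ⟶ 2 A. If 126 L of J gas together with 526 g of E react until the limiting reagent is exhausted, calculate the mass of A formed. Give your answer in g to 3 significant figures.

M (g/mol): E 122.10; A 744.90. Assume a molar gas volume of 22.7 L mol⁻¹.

n(J) = 126.0 / 22.7 = 5.551 mol
n(E) = 526.0 / 122.10 = 4.308 mol
n/ν for J = 5.551/4 = 1.388
n/ν for E = 4.308/2 = 2.154
Smallest n/ν is J → limiting reagent.
n(A) = (2/4) × 5.551 = 2.776 mol
mass = 2.776 × 744.90 = 2068 g

2070 g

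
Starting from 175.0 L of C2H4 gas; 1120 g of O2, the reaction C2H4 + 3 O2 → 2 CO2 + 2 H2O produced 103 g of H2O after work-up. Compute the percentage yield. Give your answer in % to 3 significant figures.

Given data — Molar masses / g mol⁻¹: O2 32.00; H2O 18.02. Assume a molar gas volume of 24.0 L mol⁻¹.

n(C2H4) = 175.0 / 24.0 = 7.292 mol
n(O2) = 1120 / 32.00 = 35.00 mol
n/ν for C2H4 = 7.292/1 = 7.292
n/ν for O2 = 35.00/3 = 11.67
Smallest n/ν is C2H4 → limiting reagent.
theoretical n(H2O) = (2/1) × 7.292 = 14.58 mol → 262.7 g
% yield = 103 / 262.7 × 100 = 39.21 %

39.2 %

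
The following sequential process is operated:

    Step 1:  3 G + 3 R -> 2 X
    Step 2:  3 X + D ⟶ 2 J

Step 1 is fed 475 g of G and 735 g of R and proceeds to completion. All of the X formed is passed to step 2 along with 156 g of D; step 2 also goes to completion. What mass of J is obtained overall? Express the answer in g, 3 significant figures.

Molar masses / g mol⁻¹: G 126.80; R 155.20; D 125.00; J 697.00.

1160 g

Step 1:
n(G) = 475.0 / 126.80 = 3.746 mol
n(R) = 735.0 / 155.20 = 4.736 mol
n/ν for G = 3.746/3 = 1.249
n/ν for R = 4.736/3 = 1.579
Smallest n/ν is G → limiting reagent.
n(X) produced = (2/3) × 3.746 = 2.497 mol
Step 2:
n(X) available = 2.497 mol
n(D) = 156.0 / 125.00 = 1.248 mol
n/ν for X = 2.497/3 = 0.8323
n/ν for D = 1.248/1 = 1.248
Smallest n/ν is X → limiting reagent.
n(J) = (2/3) × 2.497 = 1.665 mol
mass = 1.665 × 697.00 = 1161 g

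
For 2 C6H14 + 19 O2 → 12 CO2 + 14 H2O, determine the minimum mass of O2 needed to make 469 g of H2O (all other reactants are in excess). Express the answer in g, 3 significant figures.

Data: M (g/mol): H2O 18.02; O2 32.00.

n(H2O) = 469 / 18.02 = 26.03 mol
n(O2) = (19/14) × 26.03 = 35.33 mol
mass = 35.33 × 32.00 = 1131 g

1130 g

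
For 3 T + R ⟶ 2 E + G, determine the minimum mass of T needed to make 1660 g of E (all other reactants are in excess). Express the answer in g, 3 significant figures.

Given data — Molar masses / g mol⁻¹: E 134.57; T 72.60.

1340 g

n(E) = 1660 / 134.57 = 12.34 mol
n(T) = (3/2) × 12.34 = 18.51 mol
mass = 18.51 × 72.60 = 1344 g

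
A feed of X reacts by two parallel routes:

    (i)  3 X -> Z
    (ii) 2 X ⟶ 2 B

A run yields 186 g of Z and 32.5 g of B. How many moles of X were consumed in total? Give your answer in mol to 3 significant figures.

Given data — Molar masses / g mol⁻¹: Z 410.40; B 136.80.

n(Z) = 186 / 410.40 = 0.4532 mol
n(B) = 32.5 / 136.80 = 0.2376 mol
n(X) via (i) = (3/1)×0.4532 = 1.360 mol
n(X) via (ii) = (2/2)×0.2376 = 0.2376 mol
total n(X) = 1.360 + 0.2376 = 1.598 mol

1.60 mol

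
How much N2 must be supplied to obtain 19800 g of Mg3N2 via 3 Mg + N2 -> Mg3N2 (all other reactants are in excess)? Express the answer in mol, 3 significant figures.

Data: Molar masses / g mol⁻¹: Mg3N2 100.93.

n(Mg3N2) = 19800 / 100.93 = 196.2 mol
n(N2) = (1/1) × 196.2 = 196.2 mol

196 mol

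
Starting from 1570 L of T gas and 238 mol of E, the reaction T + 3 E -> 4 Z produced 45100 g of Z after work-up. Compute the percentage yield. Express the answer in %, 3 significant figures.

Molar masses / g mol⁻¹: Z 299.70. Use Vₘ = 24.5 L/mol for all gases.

n(T) = 1570 / 24.5 = 64.08 mol
n(E) = 238.0 mol
n/ν for T = 64.08/1 = 64.08
n/ν for E = 238.0/3 = 79.33
Smallest n/ν is T → limiting reagent.
theoretical n(Z) = (4/1) × 64.08 = 256.3 mol → 76810 g
% yield = 45100 / 76810 × 100 = 58.72 %

58.7 %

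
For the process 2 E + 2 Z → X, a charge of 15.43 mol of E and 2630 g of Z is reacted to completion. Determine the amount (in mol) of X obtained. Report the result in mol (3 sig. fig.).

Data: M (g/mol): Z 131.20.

n(E) = 15.43 mol
n(Z) = 2630 / 131.20 = 20.05 mol
n/ν for E = 15.43/2 = 7.715
n/ν for Z = 20.05/2 = 10.03
Smallest n/ν is E → limiting reagent.
n(X) = (1/2) × 15.43 = 7.715 mol

7.72 mol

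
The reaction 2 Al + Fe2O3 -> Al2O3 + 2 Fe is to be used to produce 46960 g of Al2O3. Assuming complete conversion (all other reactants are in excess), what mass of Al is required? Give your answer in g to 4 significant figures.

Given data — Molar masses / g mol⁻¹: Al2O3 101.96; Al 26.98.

n(Al2O3) = 46960 / 101.96 = 460.6 mol
n(Al) = (2/1) × 460.6 = 921.2 mol
mass = 921.2 × 26.98 = 24850 g

24850 g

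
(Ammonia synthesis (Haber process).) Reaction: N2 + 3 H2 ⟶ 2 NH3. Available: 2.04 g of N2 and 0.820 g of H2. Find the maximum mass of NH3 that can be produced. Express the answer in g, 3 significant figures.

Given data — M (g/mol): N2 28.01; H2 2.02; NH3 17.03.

2.48 g

n(N2) = 2.040 / 28.01 = 0.07283 mol
n(H2) = 0.8200 / 2.02 = 0.4059 mol
n/ν → N2: 0.07283, H2: 0.1353; N2 is limiting.
n(NH3) = (2/1) × 0.07283 = 0.1457 mol
mass = 0.1457 × 17.03 = 2.481 g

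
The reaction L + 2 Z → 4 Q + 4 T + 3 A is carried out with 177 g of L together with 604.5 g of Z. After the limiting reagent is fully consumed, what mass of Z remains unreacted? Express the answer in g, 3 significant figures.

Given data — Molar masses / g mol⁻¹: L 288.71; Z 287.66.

n(L) = 177.0 / 288.71 = 0.6131 mol
n(Z) = 604.5 / 287.66 = 2.101 mol
n/ν → L: 0.6131, Z: 1.051; L is limiting.
Z consumed = (2/1) × 0.6131 = 1.226 mol
Z remaining = 2.101 − 1.226 = 0.8750 mol
mass = 0.8750 × 287.66 = 251.7 g

252 g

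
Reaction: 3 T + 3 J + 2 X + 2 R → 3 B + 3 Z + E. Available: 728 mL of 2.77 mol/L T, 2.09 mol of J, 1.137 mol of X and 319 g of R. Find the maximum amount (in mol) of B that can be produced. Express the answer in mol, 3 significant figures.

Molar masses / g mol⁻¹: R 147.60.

n(T) = 2.77 × 728.0/1000 = 2.017 mol
n(J) = 2.090 mol
n(X) = 1.137 mol
n(R) = 319.0 / 147.60 = 2.161 mol
n/ν for T = 2.017/3 = 0.6723
n/ν for J = 2.090/3 = 0.6967
n/ν for X = 1.137/2 = 0.5685
n/ν for R = 2.161/2 = 1.081
Smallest n/ν is X → limiting reagent.
n(B) = (3/2) × 1.137 = 1.706 mol

1.71 mol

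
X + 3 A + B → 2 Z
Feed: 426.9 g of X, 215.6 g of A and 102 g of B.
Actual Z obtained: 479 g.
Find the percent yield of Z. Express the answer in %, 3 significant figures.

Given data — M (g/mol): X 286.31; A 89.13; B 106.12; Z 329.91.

90.0 %

n(X) = 426.9 / 286.31 = 1.491 mol
n(A) = 215.6 / 89.13 = 2.419 mol
n(B) = 102.0 / 106.12 = 0.9612 mol
n/ν for X = 1.491/1 = 1.491
n/ν for A = 2.419/3 = 0.8063
n/ν for B = 0.9612/1 = 0.9612
Smallest n/ν is A → limiting reagent.
theoretical n(Z) = (2/3) × 2.419 = 1.613 mol → 532.1 g
% yield = 479 / 532.1 × 100 = 90.02 %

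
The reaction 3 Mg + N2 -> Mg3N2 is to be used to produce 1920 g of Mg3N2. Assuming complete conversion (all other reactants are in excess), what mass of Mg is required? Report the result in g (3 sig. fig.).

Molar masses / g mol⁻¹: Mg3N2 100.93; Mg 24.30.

n(Mg3N2) = 1920 / 100.93 = 19.02 mol
n(Mg) = (3/1) × 19.02 = 57.06 mol
mass = 57.06 × 24.30 = 1387 g

1390 g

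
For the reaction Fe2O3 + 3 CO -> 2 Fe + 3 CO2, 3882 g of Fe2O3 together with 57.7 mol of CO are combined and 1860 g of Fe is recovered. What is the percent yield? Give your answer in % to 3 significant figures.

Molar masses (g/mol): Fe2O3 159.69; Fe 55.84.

n(Fe2O3) = 3882 / 159.69 = 24.31 mol
n(CO) = 57.70 mol
n/ν for Fe2O3 = 24.31/1 = 24.31
n/ν for CO = 57.70/3 = 19.23
Smallest n/ν is CO → limiting reagent.
theoretical n(Fe) = (2/3) × 57.70 = 38.47 mol → 2148 g
% yield = 1860 / 2148 × 100 = 86.59 %

86.6 %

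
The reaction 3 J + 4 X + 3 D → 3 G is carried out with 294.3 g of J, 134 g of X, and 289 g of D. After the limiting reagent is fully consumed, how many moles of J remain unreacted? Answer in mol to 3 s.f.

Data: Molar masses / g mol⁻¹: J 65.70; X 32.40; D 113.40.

1.93 mol

n(J) = 294.3 / 65.70 = 4.479 mol
n(X) = 134.0 / 32.40 = 4.136 mol
n(D) = 289.0 / 113.40 = 2.549 mol
n/ν → J: 1.493, X: 1.034, D: 0.8497; D is limiting.
J consumed = (3/3) × 2.549 = 2.549 mol
J remaining = 4.479 − 2.549 = 1.930 mol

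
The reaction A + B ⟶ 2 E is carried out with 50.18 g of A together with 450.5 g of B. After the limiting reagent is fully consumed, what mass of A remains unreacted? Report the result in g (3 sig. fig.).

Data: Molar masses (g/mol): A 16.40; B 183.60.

9.94 g

n(A) = 50.18 / 16.40 = 3.060 mol
n(B) = 450.5 / 183.60 = 2.454 mol
n/ν for A = 3.060/1 = 3.060
n/ν for B = 2.454/1 = 2.454
Smallest n/ν is B → limiting reagent.
A consumed = (1/1) × 2.454 = 2.454 mol
A remaining = 3.060 − 2.454 = 0.6060 mol
mass = 0.6060 × 16.40 = 9.938 g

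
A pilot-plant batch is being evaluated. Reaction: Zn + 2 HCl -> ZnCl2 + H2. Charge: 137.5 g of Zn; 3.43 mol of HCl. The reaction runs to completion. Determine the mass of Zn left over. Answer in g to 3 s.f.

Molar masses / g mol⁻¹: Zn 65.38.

25.4 g

n(Zn) = 137.5 / 65.38 = 2.103 mol
n(HCl) = 3.430 mol
n/ν for Zn = 2.103/1 = 2.103
n/ν for HCl = 3.430/2 = 1.715
Smallest n/ν is HCl → limiting reagent.
Zn consumed = (1/2) × 3.430 = 1.715 mol
Zn remaining = 2.103 − 1.715 = 0.3880 mol
mass = 0.3880 × 65.38 = 25.37 g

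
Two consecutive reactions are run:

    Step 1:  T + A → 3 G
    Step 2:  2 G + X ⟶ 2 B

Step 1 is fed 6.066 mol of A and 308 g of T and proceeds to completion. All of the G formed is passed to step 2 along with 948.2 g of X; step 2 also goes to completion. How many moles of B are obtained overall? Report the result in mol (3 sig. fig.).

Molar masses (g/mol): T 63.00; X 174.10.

Step 1:
n(A) = 6.066 mol
n(T) = 308.0 / 63.00 = 4.889 mol
n/ν for A = 6.066/1 = 6.066
n/ν for T = 4.889/1 = 4.889
Smallest n/ν is T → limiting reagent.
n(G) produced = (3/1) × 4.889 = 14.67 mol
Step 2:
n(G) available = 14.67 mol
n(X) = 948.2 / 174.10 = 5.446 mol
n/ν for G = 14.67/2 = 7.335
n/ν for X = 5.446/1 = 5.446
Smallest n/ν is X → limiting reagent.
n(B) = (2/1) × 5.446 = 10.89 mol

10.9 mol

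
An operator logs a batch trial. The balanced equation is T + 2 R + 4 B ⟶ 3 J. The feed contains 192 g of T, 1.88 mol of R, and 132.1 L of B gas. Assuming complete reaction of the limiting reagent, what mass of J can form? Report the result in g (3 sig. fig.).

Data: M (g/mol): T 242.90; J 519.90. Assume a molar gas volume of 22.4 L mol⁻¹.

1230 g

n(T) = 192.0 / 242.90 = 0.7904 mol
n(R) = 1.880 mol
n(B) = 132.1 / 22.4 = 5.897 mol
n/ν for T = 0.7904/1 = 0.7904
n/ν for R = 1.880/2 = 0.9400
n/ν for B = 5.897/4 = 1.474
Smallest n/ν is T → limiting reagent.
n(J) = (3/1) × 0.7904 = 2.371 mol
mass = 2.371 × 519.90 = 1233 g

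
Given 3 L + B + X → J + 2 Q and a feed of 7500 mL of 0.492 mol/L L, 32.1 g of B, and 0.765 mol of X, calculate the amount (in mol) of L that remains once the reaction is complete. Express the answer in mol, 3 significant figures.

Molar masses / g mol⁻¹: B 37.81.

n(L) = 0.492 × 7500/1000 = 3.690 mol
n(B) = 32.10 / 37.81 = 0.8490 mol
n(X) = 0.7650 mol
n/ν → L: 1.230, B: 0.8490, X: 0.7650; X is limiting.
L consumed = (3/1) × 0.7650 = 2.295 mol
L remaining = 3.690 − 2.295 = 1.395 mol

1.40 mol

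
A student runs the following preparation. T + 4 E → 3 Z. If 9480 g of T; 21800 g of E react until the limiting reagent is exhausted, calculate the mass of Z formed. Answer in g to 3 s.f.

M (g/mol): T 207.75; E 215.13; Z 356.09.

27100 g

n(T) = 9480 / 207.75 = 45.63 mol
n(E) = 21800 / 215.13 = 101.3 mol
n/ν for T = 45.63/1 = 45.63
n/ν for E = 101.3/4 = 25.33
Smallest n/ν is E → limiting reagent.
n(Z) = (3/4) × 101.3 = 75.98 mol
mass = 75.98 × 356.09 = 27060 g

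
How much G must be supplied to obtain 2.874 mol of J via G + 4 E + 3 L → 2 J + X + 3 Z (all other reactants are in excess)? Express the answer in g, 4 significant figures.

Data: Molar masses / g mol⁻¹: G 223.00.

320.5 g

n(J) = 2.874 mol
n(G) = (1/2) × 2.874 = 1.437 mol
mass = 1.437 × 223.00 = 320.5 g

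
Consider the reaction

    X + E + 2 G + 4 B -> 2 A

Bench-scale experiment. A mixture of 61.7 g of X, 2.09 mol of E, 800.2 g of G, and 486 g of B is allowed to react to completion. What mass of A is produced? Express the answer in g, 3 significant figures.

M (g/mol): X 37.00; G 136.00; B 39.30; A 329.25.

1100 g

n(X) = 61.70 / 37.00 = 1.668 mol
n(E) = 2.090 mol
n(G) = 800.2 / 136.00 = 5.884 mol
n(B) = 486.0 / 39.30 = 12.37 mol
n/ν for X = 1.668/1 = 1.668
n/ν for E = 2.090/1 = 2.090
n/ν for G = 5.884/2 = 2.942
n/ν for B = 12.37/4 = 3.093
Smallest n/ν is X → limiting reagent.
n(A) = (2/1) × 1.668 = 3.336 mol
mass = 3.336 × 329.25 = 1098 g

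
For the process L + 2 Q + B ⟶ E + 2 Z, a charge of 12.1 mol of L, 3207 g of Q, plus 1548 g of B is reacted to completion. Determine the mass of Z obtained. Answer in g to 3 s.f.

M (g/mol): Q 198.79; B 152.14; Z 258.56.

n(L) = 12.10 mol
n(Q) = 3207 / 198.79 = 16.13 mol
n(B) = 1548 / 152.14 = 10.17 mol
n/ν for L = 12.10/1 = 12.10
n/ν for Q = 16.13/2 = 8.065
n/ν for B = 10.17/1 = 10.17
Smallest n/ν is Q → limiting reagent.
n(Z) = (2/2) × 16.13 = 16.13 mol
mass = 16.13 × 258.56 = 4171 g

4170 g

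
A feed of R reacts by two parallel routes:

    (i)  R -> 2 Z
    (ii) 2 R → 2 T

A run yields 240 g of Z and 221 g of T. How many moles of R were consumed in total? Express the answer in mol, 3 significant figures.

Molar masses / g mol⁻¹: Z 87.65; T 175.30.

2.63 mol

n(Z) = 240 / 87.65 = 2.738 mol
n(T) = 221 / 175.30 = 1.261 mol
n(R) via (i) = (1/2)×2.738 = 1.369 mol
n(R) via (ii) = (2/2)×1.261 = 1.261 mol
total n(R) = 1.369 + 1.261 = 2.630 mol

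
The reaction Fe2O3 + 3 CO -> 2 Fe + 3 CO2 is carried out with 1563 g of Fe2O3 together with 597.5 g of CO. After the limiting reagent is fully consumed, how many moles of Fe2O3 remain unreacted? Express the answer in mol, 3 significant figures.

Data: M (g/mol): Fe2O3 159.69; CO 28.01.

n(Fe2O3) = 1563 / 159.69 = 9.788 mol
n(CO) = 597.5 / 28.01 = 21.33 mol
n/ν for Fe2O3 = 9.788/1 = 9.788
n/ν for CO = 21.33/3 = 7.110
Smallest n/ν is CO → limiting reagent.
Fe2O3 consumed = (1/3) × 21.33 = 7.110 mol
Fe2O3 remaining = 9.788 − 7.110 = 2.678 mol

2.68 mol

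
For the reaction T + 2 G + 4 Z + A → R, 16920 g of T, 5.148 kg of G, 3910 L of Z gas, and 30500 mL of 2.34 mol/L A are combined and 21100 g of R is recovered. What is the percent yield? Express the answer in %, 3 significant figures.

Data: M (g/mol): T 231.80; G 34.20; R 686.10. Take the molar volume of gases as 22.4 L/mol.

70.5 %

n(T) = 16920 / 231.80 = 72.99 mol
n(G) = 5.148×1000 / 34.20 = 150.5 mol
n(Z) = 3910 / 22.4 = 174.6 mol
n(A) = 2.34 × 30500/1000 = 71.37 mol
n/ν for T = 72.99/1 = 72.99
n/ν for G = 150.5/2 = 75.25
n/ν for Z = 174.6/4 = 43.65
n/ν for A = 71.37/1 = 71.37
Smallest n/ν is Z → limiting reagent.
theoretical n(R) = (1/4) × 174.6 = 43.65 mol → 29950 g
% yield = 21100 / 29950 × 100 = 70.45 %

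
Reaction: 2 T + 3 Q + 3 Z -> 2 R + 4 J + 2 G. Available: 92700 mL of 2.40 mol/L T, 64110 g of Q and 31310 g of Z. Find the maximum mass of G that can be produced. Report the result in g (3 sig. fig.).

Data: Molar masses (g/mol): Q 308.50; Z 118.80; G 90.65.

12600 g

n(T) = 2.40 × 92700/1000 = 222.5 mol
n(Q) = 64110 / 308.50 = 207.8 mol
n(Z) = 31310 / 118.80 = 263.6 mol
n/ν for T = 222.5/2 = 111.3
n/ν for Q = 207.8/3 = 69.27
n/ν for Z = 263.6/3 = 87.87
Smallest n/ν is Q → limiting reagent.
n(G) = (2/3) × 207.8 = 138.5 mol
mass = 138.5 × 90.65 = 12560 g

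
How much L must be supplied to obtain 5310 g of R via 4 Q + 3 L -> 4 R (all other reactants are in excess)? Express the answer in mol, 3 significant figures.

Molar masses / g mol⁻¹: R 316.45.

12.6 mol

n(R) = 5310 / 316.45 = 16.78 mol
n(L) = (3/4) × 16.78 = 12.59 mol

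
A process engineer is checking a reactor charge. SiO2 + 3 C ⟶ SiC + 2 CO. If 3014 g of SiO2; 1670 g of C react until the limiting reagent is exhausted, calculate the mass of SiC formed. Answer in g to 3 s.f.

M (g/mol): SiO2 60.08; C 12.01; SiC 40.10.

n(SiO2) = 3014 / 60.08 = 50.17 mol
n(C) = 1670 / 12.01 = 139.1 mol
n/ν → SiO2: 50.17, C: 46.37; C is limiting.
n(SiC) = (1/3) × 139.1 = 46.37 mol
mass = 46.37 × 40.10 = 1859 g

1860 g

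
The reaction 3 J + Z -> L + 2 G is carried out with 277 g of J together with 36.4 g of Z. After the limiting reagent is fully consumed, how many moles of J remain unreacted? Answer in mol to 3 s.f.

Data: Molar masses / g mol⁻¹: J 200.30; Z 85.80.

n(J) = 277.0 / 200.30 = 1.383 mol
n(Z) = 36.40 / 85.80 = 0.4242 mol
n/ν → J: 0.4610, Z: 0.4242; Z is limiting.
J consumed = (3/1) × 0.4242 = 1.273 mol
J remaining = 1.383 − 1.273 = 0.1100 mol

0.110 mol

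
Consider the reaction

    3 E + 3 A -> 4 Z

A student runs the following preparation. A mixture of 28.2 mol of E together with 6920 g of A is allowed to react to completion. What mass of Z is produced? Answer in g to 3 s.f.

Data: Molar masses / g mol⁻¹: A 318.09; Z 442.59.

n(E) = 28.20 mol
n(A) = 6920 / 318.09 = 21.75 mol
n/ν for E = 28.20/3 = 9.400
n/ν for A = 21.75/3 = 7.250
Smallest n/ν is A → limiting reagent.
n(Z) = (4/3) × 21.75 = 29.00 mol
mass = 29.00 × 442.59 = 12840 g

12800 g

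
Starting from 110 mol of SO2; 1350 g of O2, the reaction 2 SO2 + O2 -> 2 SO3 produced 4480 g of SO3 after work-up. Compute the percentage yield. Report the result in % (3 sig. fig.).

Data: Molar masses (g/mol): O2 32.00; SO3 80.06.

n(SO2) = 110.0 mol
n(O2) = 1350 / 32.00 = 42.19 mol
n/ν for SO2 = 110.0/2 = 55.00
n/ν for O2 = 42.19/1 = 42.19
Smallest n/ν is O2 → limiting reagent.
theoretical n(SO3) = (2/1) × 42.19 = 84.38 mol → 6755 g
% yield = 4480 / 6755 × 100 = 66.32 %

66.3 %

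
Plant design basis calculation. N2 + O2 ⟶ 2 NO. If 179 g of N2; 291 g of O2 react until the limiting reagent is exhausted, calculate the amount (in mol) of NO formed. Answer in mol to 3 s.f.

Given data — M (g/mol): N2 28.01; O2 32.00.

n(N2) = 179.0 / 28.01 = 6.391 mol
n(O2) = 291.0 / 32.00 = 9.094 mol
n/ν for N2 = 6.391/1 = 6.391
n/ν for O2 = 9.094/1 = 9.094
Smallest n/ν is N2 → limiting reagent.
n(NO) = (2/1) × 6.391 = 12.78 mol

12.8 mol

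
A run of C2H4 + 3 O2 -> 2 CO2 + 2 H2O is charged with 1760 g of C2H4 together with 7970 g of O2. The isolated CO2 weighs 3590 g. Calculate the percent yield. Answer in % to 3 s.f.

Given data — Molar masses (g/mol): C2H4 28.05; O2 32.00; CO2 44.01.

65.0 %

n(C2H4) = 1760 / 28.05 = 62.75 mol
n(O2) = 7970 / 32.00 = 249.1 mol
n/ν for C2H4 = 62.75/1 = 62.75
n/ν for O2 = 249.1/3 = 83.03
Smallest n/ν is C2H4 → limiting reagent.
theoretical n(CO2) = (2/1) × 62.75 = 125.5 mol → 5523 g
% yield = 3590 / 5523 × 100 = 65.00 %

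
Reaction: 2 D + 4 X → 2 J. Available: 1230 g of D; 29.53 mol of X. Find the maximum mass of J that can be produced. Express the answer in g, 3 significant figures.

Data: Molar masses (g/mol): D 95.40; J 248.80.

3210 g

n(D) = 1230 / 95.40 = 12.89 mol
n(X) = 29.53 mol
n/ν for D = 12.89/2 = 6.445
n/ν for X = 29.53/4 = 7.383
Smallest n/ν is D → limiting reagent.
n(J) = (2/2) × 12.89 = 12.89 mol
mass = 12.89 × 248.80 = 3207 g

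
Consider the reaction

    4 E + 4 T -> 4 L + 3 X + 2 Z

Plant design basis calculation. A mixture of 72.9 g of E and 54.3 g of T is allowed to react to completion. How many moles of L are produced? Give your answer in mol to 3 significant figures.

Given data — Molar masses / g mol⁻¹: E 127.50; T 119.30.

n(E) = 72.90 / 127.50 = 0.5718 mol
n(T) = 54.30 / 119.30 = 0.4552 mol
n/ν for E = 0.5718/4 = 0.1430
n/ν for T = 0.4552/4 = 0.1138
Smallest n/ν is T → limiting reagent.
n(L) = (4/4) × 0.4552 = 0.4552 mol

0.455 mol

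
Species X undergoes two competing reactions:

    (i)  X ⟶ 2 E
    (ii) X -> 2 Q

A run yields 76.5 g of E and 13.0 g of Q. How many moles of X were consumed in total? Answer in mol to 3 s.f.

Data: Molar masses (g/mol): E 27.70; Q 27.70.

1.62 mol

n(E) = 76.5 / 27.70 = 2.762 mol
n(Q) = 13.0 / 27.70 = 0.4693 mol
n(X) via (i) = (1/2)×2.762 = 1.381 mol
n(X) via (ii) = (1/2)×0.4693 = 0.2347 mol
total n(X) = 1.381 + 0.2347 = 1.616 mol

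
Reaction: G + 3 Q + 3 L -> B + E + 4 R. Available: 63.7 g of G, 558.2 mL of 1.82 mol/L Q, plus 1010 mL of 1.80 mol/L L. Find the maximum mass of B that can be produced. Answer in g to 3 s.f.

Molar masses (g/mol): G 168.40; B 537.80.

n(G) = 63.70 / 168.40 = 0.3783 mol
n(Q) = 1.82 × 558.2/1000 = 1.016 mol
n(L) = 1.80 × 1010/1000 = 1.818 mol
n/ν for G = 0.3783/1 = 0.3783
n/ν for Q = 1.016/3 = 0.3387
n/ν for L = 1.818/3 = 0.6060
Smallest n/ν is Q → limiting reagent.
n(B) = (1/3) × 1.016 = 0.3387 mol
mass = 0.3387 × 537.80 = 182.2 g

182 g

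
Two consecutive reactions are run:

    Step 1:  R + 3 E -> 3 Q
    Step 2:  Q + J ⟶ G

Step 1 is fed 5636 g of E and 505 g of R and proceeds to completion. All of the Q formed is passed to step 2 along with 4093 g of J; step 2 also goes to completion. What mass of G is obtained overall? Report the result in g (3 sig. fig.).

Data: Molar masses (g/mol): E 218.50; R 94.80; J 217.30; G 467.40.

7470 g

Step 1:
n(E) = 5636 / 218.50 = 25.79 mol
n(R) = 505.0 / 94.80 = 5.327 mol
n/ν for E = 25.79/3 = 8.597
n/ν for R = 5.327/1 = 5.327
Smallest n/ν is R → limiting reagent.
n(Q) produced = (3/1) × 5.327 = 15.98 mol
Step 2:
n(Q) available = 15.98 mol
n(J) = 4093 / 217.30 = 18.84 mol
n/ν for Q = 15.98/1 = 15.98
n/ν for J = 18.84/1 = 18.84
Smallest n/ν is Q → limiting reagent.
n(G) = (1/1) × 15.98 = 15.98 mol
mass = 15.98 × 467.40 = 7469 g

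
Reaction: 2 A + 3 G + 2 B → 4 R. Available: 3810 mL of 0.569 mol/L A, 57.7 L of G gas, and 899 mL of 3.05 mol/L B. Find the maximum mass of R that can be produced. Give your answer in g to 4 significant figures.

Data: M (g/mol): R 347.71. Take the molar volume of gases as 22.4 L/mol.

1194 g

n(A) = 0.569 × 3810/1000 = 2.168 mol
n(G) = 57.70 / 22.4 = 2.576 mol
n(B) = 3.05 × 899.0/1000 = 2.742 mol
n/ν for A = 2.168/2 = 1.084
n/ν for G = 2.576/3 = 0.8587
n/ν for B = 2.742/2 = 1.371
Smallest n/ν is G → limiting reagent.
n(R) = (4/3) × 2.576 = 3.435 mol
mass = 3.435 × 347.71 = 1194 g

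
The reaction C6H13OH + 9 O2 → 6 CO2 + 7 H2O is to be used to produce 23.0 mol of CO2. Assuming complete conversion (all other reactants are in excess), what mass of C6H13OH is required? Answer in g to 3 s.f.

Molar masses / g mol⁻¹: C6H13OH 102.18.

n(CO2) = 23.00 mol
n(C6H13OH) = (1/6) × 23.00 = 3.833 mol
mass = 3.833 × 102.18 = 391.7 g

392 g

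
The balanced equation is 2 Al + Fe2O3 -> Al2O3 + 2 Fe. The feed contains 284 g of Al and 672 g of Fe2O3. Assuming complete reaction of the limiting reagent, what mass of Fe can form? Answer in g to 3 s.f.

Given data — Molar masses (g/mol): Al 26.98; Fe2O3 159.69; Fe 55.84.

n(Al) = 284.0 / 26.98 = 10.53 mol
n(Fe2O3) = 672.0 / 159.69 = 4.208 mol
n/ν → Al: 5.265, Fe2O3: 4.208; Fe2O3 is limiting.
n(Fe) = (2/1) × 4.208 = 8.416 mol
mass = 8.416 × 55.84 = 469.9 g

470 g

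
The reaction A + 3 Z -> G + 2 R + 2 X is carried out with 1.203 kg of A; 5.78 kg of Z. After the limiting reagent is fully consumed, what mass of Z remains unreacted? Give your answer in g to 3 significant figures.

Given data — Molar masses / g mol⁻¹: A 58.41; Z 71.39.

n(A) = 1.203×1000 / 58.41 = 20.60 mol
n(Z) = 5.780×1000 / 71.39 = 80.96 mol
n/ν → A: 20.60, Z: 26.99; A is limiting.
Z consumed = (3/1) × 20.60 = 61.80 mol
Z remaining = 80.96 − 61.80 = 19.16 mol
mass = 19.16 × 71.39 = 1368 g

1370 g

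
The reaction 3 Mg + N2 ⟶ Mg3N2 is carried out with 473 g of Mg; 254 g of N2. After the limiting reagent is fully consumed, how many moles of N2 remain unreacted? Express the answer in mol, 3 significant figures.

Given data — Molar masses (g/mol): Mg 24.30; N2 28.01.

2.58 mol

n(Mg) = 473.0 / 24.30 = 19.47 mol
n(N2) = 254.0 / 28.01 = 9.068 mol
n/ν → Mg: 6.490, N2: 9.068; Mg is limiting.
N2 consumed = (1/3) × 19.47 = 6.490 mol
N2 remaining = 9.068 − 6.490 = 2.578 mol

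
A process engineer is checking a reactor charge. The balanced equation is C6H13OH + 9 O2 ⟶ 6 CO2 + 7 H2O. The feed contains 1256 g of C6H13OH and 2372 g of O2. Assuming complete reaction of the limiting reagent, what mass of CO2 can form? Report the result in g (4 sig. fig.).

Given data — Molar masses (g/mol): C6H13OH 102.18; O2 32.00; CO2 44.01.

n(C6H13OH) = 1256 / 102.18 = 12.29 mol
n(O2) = 2372 / 32.00 = 74.13 mol
n/ν → C6H13OH: 12.29, O2: 8.237; O2 is limiting.
n(CO2) = (6/9) × 74.13 = 49.42 mol
mass = 49.42 × 44.01 = 2175 g

2175 g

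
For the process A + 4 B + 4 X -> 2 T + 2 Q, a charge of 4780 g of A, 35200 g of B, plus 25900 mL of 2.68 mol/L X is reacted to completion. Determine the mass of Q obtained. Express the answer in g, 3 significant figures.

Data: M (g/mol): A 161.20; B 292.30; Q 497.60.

n(A) = 4780 / 161.20 = 29.65 mol
n(B) = 35200 / 292.30 = 120.4 mol
n(X) = 2.68 × 25900/1000 = 69.41 mol
n/ν for A = 29.65/1 = 29.65
n/ν for B = 120.4/4 = 30.10
n/ν for X = 69.41/4 = 17.35
Smallest n/ν is X → limiting reagent.
n(Q) = (2/4) × 69.41 = 34.71 mol
mass = 34.71 × 497.60 = 17270 g

17300 g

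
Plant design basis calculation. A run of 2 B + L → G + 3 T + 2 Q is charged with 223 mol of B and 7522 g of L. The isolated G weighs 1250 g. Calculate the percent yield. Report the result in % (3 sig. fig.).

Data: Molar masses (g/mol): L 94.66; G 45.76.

34.4 %

n(B) = 223.0 mol
n(L) = 7522 / 94.66 = 79.46 mol
n/ν for B = 223.0/2 = 111.5
n/ν for L = 79.46/1 = 79.46
Smallest n/ν is L → limiting reagent.
theoretical n(G) = (1/1) × 79.46 = 79.46 mol → 3636 g
% yield = 1250 / 3636 × 100 = 34.38 %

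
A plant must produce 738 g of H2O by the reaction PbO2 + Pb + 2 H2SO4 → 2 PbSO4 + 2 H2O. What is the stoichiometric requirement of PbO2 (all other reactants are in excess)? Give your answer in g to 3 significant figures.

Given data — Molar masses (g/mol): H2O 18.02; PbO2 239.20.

4900 g

n(H2O) = 738 / 18.02 = 40.95 mol
n(PbO2) = (1/2) × 40.95 = 20.48 mol
mass = 20.48 × 239.20 = 4899 g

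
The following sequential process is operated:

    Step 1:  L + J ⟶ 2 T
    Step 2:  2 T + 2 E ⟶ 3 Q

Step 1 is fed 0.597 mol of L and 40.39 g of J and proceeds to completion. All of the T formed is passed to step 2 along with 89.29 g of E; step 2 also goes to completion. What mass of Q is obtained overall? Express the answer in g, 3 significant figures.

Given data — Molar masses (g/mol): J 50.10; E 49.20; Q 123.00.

220 g

Step 1:
n(L) = 0.5970 mol
n(J) = 40.39 / 50.10 = 0.8062 mol
n/ν for L = 0.5970/1 = 0.5970
n/ν for J = 0.8062/1 = 0.8062
Smallest n/ν is L → limiting reagent.
n(T) produced = (2/1) × 0.5970 = 1.194 mol
Step 2:
n(T) available = 1.194 mol
n(E) = 89.29 / 49.20 = 1.815 mol
n/ν for T = 1.194/2 = 0.5970
n/ν for E = 1.815/2 = 0.9075
Smallest n/ν is T → limiting reagent.
n(Q) = (3/2) × 1.194 = 1.791 mol
mass = 1.791 × 123.00 = 220.3 g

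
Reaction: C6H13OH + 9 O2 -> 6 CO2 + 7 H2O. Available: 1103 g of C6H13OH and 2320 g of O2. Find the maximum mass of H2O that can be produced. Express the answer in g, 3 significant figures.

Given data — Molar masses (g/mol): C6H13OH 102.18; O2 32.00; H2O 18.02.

n(C6H13OH) = 1103 / 102.18 = 10.79 mol
n(O2) = 2320 / 32.00 = 72.50 mol
n/ν for C6H13OH = 10.79/1 = 10.79
n/ν for O2 = 72.50/9 = 8.056
Smallest n/ν is O2 → limiting reagent.
n(H2O) = (7/9) × 72.50 = 56.39 mol
mass = 56.39 × 18.02 = 1016 g

1020 g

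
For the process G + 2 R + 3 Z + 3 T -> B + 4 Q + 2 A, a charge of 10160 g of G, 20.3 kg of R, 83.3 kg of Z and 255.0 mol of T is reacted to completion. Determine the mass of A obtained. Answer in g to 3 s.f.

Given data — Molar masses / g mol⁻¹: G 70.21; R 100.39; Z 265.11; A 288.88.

n(G) = 10160 / 70.21 = 144.7 mol
n(R) = 20.30×1000 / 100.39 = 202.2 mol
n(Z) = 83.30×1000 / 265.11 = 314.2 mol
n(T) = 255.0 mol
n/ν for G = 144.7/1 = 144.7
n/ν for R = 202.2/2 = 101.1
n/ν for Z = 314.2/3 = 104.7
n/ν for T = 255.0/3 = 85.00
Smallest n/ν is T → limiting reagent.
n(A) = (2/3) × 255.0 = 170.0 mol
mass = 170.0 × 288.88 = 49110 g

49100 g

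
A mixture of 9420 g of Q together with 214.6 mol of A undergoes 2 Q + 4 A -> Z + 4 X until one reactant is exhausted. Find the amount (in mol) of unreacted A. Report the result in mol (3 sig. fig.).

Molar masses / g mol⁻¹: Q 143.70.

n(Q) = 9420 / 143.70 = 65.55 mol
n(A) = 214.6 mol
n/ν for Q = 65.55/2 = 32.78
n/ν for A = 214.6/4 = 53.65
Smallest n/ν is Q → limiting reagent.
A consumed = (4/2) × 65.55 = 131.1 mol
A remaining = 214.6 − 131.1 = 83.50 mol

83.5 mol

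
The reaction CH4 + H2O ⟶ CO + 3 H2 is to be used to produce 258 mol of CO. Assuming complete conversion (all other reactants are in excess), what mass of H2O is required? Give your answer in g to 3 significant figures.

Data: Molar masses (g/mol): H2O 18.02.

4650 g

n(CO) = 258.0 mol
n(H2O) = (1/1) × 258.0 = 258.0 mol
mass = 258.0 × 18.02 = 4649 g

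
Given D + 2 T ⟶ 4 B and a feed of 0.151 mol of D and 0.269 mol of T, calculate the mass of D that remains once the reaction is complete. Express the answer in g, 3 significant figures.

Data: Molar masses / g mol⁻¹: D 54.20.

n(D) = 0.1510 mol
n(T) = 0.2690 mol
n/ν for D = 0.1510/1 = 0.1510
n/ν for T = 0.2690/2 = 0.1345
Smallest n/ν is T → limiting reagent.
D consumed = (1/2) × 0.2690 = 0.1345 mol
D remaining = 0.1510 − 0.1345 = 0.01650 mol
mass = 0.01650 × 54.20 = 0.8943 g

0.894 g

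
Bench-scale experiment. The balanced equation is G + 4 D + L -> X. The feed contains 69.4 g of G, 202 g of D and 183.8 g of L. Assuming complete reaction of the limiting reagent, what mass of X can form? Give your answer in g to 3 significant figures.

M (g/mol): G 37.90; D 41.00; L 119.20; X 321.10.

n(G) = 69.40 / 37.90 = 1.831 mol
n(D) = 202.0 / 41.00 = 4.927 mol
n(L) = 183.8 / 119.20 = 1.542 mol
n/ν → G: 1.831, D: 1.232, L: 1.542; D is limiting.
n(X) = (1/4) × 4.927 = 1.232 mol
mass = 1.232 × 321.10 = 395.6 g

396 g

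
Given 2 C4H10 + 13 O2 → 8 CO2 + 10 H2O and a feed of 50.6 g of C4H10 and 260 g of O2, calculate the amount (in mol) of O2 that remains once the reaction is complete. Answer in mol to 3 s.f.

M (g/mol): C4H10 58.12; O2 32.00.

2.47 mol

n(C4H10) = 50.60 / 58.12 = 0.8706 mol
n(O2) = 260.0 / 32.00 = 8.125 mol
n/ν for C4H10 = 0.8706/2 = 0.4353
n/ν for O2 = 8.125/13 = 0.6250
Smallest n/ν is C4H10 → limiting reagent.
O2 consumed = (13/2) × 0.8706 = 5.659 mol
O2 remaining = 8.125 − 5.659 = 2.466 mol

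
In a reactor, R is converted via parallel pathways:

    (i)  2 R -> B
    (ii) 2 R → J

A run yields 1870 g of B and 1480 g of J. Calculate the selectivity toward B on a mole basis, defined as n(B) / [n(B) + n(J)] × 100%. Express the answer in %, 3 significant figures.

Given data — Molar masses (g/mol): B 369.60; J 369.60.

55.8 %

n(B) = 1870 / 369.60 = 5.060 mol
n(J) = 1480 / 369.60 = 4.004 mol
selectivity = 5.060/(5.060+4.004) × 100 = 55.83 %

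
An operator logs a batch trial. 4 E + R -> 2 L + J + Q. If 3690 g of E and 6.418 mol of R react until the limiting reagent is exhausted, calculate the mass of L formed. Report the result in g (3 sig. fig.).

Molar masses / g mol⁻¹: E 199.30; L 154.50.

n(E) = 3690 / 199.30 = 18.51 mol
n(R) = 6.418 mol
n/ν for E = 18.51/4 = 4.628
n/ν for R = 6.418/1 = 6.418
Smallest n/ν is E → limiting reagent.
n(L) = (2/4) × 18.51 = 9.255 mol
mass = 9.255 × 154.50 = 1430 g

1430 g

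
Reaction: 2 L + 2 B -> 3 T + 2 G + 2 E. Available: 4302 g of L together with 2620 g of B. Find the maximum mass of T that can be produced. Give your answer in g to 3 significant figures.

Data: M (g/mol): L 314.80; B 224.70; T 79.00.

n(L) = 4302 / 314.80 = 13.67 mol
n(B) = 2620 / 224.70 = 11.66 mol
n/ν for L = 13.67/2 = 6.835
n/ν for B = 11.66/2 = 5.830
Smallest n/ν is B → limiting reagent.
n(T) = (3/2) × 11.66 = 17.49 mol
mass = 17.49 × 79.00 = 1382 g

1380 g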